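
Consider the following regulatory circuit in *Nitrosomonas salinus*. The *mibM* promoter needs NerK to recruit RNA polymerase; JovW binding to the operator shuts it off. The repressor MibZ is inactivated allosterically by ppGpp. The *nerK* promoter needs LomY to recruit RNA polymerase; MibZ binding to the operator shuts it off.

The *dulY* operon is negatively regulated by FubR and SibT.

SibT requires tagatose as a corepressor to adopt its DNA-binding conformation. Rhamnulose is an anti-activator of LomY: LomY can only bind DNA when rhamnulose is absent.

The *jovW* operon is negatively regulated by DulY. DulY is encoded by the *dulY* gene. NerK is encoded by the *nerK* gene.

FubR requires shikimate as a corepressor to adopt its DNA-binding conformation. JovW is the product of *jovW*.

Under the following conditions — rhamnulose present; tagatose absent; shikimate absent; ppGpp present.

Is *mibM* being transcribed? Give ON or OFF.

Shikimate is absent, so FubR is inactive.
Tagatose is absent, so SibT is inactive.
With no repressor bound, *dulY* is transcribed.
So DulY is produced and active.
With repressor DulY bound, *jovW* is not transcribed.
So JovW is not produced.
ppGpp is present, so MibZ is inactive.
Rhamnulose is present, so LomY is inactive.
Required activator LomY is absent, so *nerK* is not transcribed.
So NerK is not produced.
Required activator NerK is absent, so *mibM* is not transcribed.

OFF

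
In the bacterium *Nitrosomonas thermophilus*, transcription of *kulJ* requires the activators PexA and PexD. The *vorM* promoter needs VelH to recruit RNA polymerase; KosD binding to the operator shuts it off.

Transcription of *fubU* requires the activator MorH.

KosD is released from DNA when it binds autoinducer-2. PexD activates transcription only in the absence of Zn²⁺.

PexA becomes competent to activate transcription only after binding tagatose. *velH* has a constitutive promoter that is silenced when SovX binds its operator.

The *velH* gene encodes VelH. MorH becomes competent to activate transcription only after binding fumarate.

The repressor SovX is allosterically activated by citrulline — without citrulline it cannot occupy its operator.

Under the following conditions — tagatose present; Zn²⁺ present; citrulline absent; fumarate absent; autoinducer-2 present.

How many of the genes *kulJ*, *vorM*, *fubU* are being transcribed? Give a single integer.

1

Tagatose is present, so PexA is active.
Zn²⁺ is present, so PexD is inactive.
Required activator PexD is absent, so *kulJ* is not transcribed.
→ *kulJ* is OFF.
Citrulline is absent, so SovX is inactive.
With no repressor bound, *velH* is transcribed.
So VelH is produced and active.
Autoinducer-2 is present, so KosD is inactive.
No repressor is bound and VelH is active, so *vorM* is transcribed.
→ *vorM* is ON.
Fumarate is absent, so MorH is inactive.
Required activator MorH is absent, so *fubU* is not transcribed.
→ *fubU* is OFF.
1 of the 3 genes is transcribed.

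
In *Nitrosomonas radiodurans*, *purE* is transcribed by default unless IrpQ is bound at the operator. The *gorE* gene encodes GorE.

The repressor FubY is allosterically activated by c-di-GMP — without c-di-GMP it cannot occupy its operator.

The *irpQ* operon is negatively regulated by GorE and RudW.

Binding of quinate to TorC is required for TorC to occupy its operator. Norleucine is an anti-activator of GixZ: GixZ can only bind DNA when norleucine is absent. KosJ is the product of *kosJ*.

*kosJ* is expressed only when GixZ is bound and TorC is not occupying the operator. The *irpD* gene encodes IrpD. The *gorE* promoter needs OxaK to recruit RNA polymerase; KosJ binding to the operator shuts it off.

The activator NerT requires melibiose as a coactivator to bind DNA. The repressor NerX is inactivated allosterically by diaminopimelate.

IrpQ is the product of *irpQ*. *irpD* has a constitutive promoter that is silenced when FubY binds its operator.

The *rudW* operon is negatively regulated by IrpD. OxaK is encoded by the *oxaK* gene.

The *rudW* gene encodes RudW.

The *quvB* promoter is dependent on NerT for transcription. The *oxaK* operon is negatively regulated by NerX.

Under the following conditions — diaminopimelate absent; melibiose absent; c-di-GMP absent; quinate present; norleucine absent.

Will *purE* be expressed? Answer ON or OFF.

OFF

Diaminopimelate is absent, so NerX is active.
With repressor NerX bound, *oxaK* is not transcribed.
So OxaK is not produced.
Quinate is present, so TorC is active.
Norleucine is absent, so GixZ is active.
With repressor TorC bound, *kosJ* is not transcribed.
So KosJ is not produced.
Required activator OxaK is absent, so *gorE* is not transcribed.
So GorE is not produced.
c-di-GMP is absent, so FubY is inactive.
With no repressor bound, *irpD* is transcribed.
So IrpD is produced and active.
With repressor IrpD bound, *rudW* is not transcribed.
So RudW is not produced.
With no repressor bound, *irpQ* is transcribed.
So IrpQ is produced and active.
With repressor IrpQ bound, *purE* is not transcribed.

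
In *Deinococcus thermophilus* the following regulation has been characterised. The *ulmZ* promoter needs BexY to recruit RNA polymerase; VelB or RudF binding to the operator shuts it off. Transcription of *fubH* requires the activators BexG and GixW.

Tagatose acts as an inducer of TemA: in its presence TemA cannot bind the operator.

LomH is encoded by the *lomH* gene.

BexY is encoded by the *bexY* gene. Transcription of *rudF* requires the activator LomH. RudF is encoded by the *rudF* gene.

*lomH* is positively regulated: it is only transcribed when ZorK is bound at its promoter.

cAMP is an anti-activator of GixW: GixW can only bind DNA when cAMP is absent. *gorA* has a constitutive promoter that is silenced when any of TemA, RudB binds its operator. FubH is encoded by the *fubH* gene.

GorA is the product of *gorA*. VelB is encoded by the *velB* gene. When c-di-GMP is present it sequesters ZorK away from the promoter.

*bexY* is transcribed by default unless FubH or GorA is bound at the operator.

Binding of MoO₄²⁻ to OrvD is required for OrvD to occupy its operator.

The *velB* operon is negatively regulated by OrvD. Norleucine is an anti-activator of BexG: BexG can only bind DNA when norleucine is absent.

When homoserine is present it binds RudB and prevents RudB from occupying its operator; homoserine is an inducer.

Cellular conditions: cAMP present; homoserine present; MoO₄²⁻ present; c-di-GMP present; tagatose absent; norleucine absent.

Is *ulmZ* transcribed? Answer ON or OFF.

ON

Norleucine is absent, so BexG is active.
cAMP is present, so GixW is inactive.
Required activator GixW is absent, so *fubH* is not transcribed.
So FubH is not produced.
Tagatose is absent, so TemA is active.
Homoserine is present, so RudB is inactive.
With repressor TemA bound, *gorA* is not transcribed.
So GorA is not produced.
With no repressor bound, *bexY* is transcribed.
So BexY is produced and active.
MoO₄²⁻ is present, so OrvD is active.
With repressor OrvD bound, *velB* is not transcribed.
So VelB is not produced.
c-di-GMP is present, so ZorK is inactive.
Required activator ZorK is absent, so *lomH* is not transcribed.
So LomH is not produced.
Required activator LomH is absent, so *rudF* is not transcribed.
So RudF is not produced.
No repressor is bound and BexY is active, so *ulmZ* is transcribed.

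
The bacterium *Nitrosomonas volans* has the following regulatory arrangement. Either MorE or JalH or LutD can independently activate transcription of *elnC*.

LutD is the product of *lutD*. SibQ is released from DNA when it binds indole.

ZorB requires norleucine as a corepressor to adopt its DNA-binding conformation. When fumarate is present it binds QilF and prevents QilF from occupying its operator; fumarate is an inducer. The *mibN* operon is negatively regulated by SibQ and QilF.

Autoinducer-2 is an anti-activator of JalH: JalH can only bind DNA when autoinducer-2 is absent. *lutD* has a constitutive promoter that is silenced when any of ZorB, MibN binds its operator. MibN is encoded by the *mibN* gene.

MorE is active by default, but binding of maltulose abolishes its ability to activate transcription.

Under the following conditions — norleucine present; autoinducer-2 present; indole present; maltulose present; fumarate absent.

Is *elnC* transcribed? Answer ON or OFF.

Maltulose is present, so MorE is inactive.
Autoinducer-2 is present, so JalH is inactive.
Norleucine is present, so ZorB is active.
Indole is present, so SibQ is inactive.
Fumarate is absent, so QilF is active.
With repressor QilF bound, *mibN* is not transcribed.
So MibN is not produced.
With repressor ZorB bound, *lutD* is not transcribed.
So LutD is not produced.
No activator is available at the *elnC* promoter, so *elnC* is not transcribed.

OFF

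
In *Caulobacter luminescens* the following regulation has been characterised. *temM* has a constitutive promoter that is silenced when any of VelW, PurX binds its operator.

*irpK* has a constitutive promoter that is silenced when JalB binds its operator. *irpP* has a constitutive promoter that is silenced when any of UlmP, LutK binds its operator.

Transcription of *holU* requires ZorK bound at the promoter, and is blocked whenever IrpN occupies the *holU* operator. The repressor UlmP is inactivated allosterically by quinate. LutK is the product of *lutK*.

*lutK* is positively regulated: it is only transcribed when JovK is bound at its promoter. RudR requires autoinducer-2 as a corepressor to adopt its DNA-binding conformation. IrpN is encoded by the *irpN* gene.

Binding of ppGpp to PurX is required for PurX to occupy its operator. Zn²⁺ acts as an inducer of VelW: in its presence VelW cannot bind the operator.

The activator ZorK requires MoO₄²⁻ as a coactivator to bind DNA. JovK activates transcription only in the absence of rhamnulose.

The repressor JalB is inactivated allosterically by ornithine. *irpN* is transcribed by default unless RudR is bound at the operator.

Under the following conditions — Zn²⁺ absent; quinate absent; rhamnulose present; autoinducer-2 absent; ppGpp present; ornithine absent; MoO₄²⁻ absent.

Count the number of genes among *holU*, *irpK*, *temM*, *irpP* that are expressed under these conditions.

MoO₄²⁻ is absent, so ZorK is inactive.
Autoinducer-2 is absent, so RudR is inactive.
With no repressor bound, *irpN* is transcribed.
So IrpN is produced and active.
With repressor IrpN bound, *holU* is not transcribed.
→ *holU* is OFF.
Ornithine is absent, so JalB is active.
With repressor JalB bound, *irpK* is not transcribed.
→ *irpK* is OFF.
Zn²⁺ is absent, so VelW is active.
ppGpp is present, so PurX is active.
With repressor VelW bound, *temM* is not transcribed.
→ *temM* is OFF.
Quinate is absent, so UlmP is active.
Rhamnulose is present, so JovK is inactive.
Required activator JovK is absent, so *lutK* is not transcribed.
So LutK is not produced.
With repressor UlmP bound, *irpP* is not transcribed.
→ *irpP* is OFF.
0 of the 4 genes are transcribed.

0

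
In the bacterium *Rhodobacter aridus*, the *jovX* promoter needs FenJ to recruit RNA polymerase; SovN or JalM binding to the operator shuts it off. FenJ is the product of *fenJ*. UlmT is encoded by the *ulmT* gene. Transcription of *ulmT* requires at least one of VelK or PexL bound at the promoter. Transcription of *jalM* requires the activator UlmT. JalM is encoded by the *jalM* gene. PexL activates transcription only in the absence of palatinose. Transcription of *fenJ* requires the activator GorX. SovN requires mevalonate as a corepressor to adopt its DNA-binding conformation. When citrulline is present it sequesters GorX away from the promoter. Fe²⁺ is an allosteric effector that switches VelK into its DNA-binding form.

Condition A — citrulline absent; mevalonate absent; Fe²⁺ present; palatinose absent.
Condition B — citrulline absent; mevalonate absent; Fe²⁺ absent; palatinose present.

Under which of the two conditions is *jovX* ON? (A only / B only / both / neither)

Condition A:
Citrulline is absent, so GorX is active.
No repressor is bound and GorX is active, so *fenJ* is transcribed.
So FenJ is produced and active.
Mevalonate is absent, so SovN is inactive.
Fe²⁺ is present, so VelK is active.
Palatinose is absent, so PexL is active.
Activator VelK is present, so *ulmT* is transcribed.
So UlmT is produced and active.
No repressor is bound and UlmT is active, so *jalM* is transcribed.
So JalM is produced and active.
With repressor JalM bound, *jovX* is not transcribed.
→ *jovX* is OFF in A.
Condition B:
Citrulline is absent, so GorX is active.
No repressor is bound and GorX is active, so *fenJ* is transcribed.
So FenJ is produced and active.
Mevalonate is absent, so SovN is inactive.
Fe²⁺ is absent, so VelK is inactive.
Palatinose is present, so PexL is inactive.
No activator is available at the *ulmT* promoter, so *ulmT* is not transcribed.
So UlmT is not produced.
Required activator UlmT is absent, so *jalM* is not transcribed.
So JalM is not produced.
No repressor is bound and FenJ is active, so *jovX* is transcribed.
→ *jovX* is ON in B.

B only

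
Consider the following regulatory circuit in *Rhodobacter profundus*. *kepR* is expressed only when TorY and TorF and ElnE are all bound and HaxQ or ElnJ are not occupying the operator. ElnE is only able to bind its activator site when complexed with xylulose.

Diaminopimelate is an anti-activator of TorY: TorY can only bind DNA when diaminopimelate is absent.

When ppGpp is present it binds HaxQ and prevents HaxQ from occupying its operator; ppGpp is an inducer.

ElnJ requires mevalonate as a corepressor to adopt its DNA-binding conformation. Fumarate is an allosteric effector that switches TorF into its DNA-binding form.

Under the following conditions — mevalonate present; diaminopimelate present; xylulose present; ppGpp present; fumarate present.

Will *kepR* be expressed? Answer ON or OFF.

OFF

ppGpp is present, so HaxQ is inactive.
Diaminopimelate is present, so TorY is inactive.
Fumarate is present, so TorF is active.
Mevalonate is present, so ElnJ is active.
Xylulose is present, so ElnE is active.
With repressor ElnJ bound, *kepR* is not transcribed.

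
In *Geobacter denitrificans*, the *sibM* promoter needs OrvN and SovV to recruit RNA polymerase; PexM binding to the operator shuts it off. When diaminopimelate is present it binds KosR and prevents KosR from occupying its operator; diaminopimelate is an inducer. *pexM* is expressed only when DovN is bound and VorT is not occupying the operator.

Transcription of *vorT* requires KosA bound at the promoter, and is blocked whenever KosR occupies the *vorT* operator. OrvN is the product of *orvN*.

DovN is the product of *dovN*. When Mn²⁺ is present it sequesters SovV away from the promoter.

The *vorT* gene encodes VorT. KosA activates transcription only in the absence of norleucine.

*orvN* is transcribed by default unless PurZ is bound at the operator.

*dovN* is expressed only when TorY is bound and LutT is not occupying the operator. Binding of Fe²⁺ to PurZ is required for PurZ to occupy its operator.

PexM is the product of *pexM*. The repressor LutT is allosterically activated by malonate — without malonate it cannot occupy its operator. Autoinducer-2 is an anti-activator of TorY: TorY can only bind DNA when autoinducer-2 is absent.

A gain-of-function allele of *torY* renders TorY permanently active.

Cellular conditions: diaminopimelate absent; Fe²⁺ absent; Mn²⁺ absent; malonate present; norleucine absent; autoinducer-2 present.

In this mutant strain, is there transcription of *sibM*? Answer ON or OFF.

Norleucine is absent, so KosA is active.
Diaminopimelate is absent, so KosR is active.
With repressor KosR bound, *vorT* is not transcribed.
So VorT is not produced.
Malonate is present, so LutT is active.
TorY is constitutively active in this strain.
With repressor LutT bound, *dovN* is not transcribed.
So DovN is not produced.
Required activator DovN is absent, so *pexM* is not transcribed.
So PexM is not produced.
Fe²⁺ is absent, so PurZ is inactive.
With no repressor bound, *orvN* is transcribed.
So OrvN is produced and active.
Mn²⁺ is absent, so SovV is active.
No repressor is bound and OrvN and SovV are active, so *sibM* is transcribed.

ON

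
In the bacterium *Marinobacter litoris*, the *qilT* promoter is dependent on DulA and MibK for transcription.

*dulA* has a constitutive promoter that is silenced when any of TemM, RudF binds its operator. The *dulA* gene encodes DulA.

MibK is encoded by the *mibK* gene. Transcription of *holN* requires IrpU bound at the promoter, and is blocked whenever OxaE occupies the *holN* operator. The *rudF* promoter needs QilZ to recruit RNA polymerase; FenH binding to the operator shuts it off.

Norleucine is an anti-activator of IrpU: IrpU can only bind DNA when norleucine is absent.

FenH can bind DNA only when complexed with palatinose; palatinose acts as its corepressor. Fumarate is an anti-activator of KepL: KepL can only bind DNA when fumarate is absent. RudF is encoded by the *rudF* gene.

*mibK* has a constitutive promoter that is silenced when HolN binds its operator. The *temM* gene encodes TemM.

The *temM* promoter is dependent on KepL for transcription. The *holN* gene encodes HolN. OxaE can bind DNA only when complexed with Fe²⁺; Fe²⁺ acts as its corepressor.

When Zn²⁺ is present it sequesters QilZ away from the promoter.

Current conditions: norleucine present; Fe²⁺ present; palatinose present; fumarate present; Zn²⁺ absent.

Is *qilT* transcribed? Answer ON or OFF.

ON

Fumarate is present, so KepL is inactive.
Required activator KepL is absent, so *temM* is not transcribed.
So TemM is not produced.
Palatinose is present, so FenH is active.
Zn²⁺ is absent, so QilZ is active.
With repressor FenH bound, *rudF* is not transcribed.
So RudF is not produced.
With no repressor bound, *dulA* is transcribed.
So DulA is produced and active.
Norleucine is present, so IrpU is inactive.
Fe²⁺ is present, so OxaE is active.
With repressor OxaE bound, *holN* is not transcribed.
So HolN is not produced.
With no repressor bound, *mibK* is transcribed.
So MibK is produced and active.
No repressor is bound and DulA and MibK are active, so *qilT* is transcribed.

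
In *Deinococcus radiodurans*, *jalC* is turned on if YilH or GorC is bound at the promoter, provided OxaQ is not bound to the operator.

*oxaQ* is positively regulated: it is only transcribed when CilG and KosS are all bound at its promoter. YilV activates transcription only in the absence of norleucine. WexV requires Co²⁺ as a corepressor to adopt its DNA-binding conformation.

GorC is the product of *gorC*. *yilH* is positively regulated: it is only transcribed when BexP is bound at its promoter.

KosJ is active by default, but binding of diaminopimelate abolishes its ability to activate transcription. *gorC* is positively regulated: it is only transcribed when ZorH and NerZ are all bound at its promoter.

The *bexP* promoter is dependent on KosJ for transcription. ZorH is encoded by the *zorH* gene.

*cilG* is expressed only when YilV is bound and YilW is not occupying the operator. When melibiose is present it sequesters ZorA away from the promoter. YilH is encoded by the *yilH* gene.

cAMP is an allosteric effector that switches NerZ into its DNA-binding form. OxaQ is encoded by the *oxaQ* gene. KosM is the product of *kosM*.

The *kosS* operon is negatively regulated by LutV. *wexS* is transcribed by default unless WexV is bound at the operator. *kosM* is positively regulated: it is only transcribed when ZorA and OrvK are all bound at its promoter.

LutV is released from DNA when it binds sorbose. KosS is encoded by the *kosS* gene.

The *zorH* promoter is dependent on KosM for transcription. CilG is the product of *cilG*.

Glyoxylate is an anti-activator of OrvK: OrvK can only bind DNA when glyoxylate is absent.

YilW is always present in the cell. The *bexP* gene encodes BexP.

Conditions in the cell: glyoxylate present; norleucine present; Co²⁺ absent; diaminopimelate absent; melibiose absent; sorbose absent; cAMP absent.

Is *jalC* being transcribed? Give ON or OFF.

Diaminopimelate is absent, so KosJ is active.
No repressor is bound and KosJ is active, so *bexP* is transcribed.
So BexP is produced and active.
No repressor is bound and BexP is active, so *yilH* is transcribed.
So YilH is produced and active.
YilW is produced constitutively and is active.
Norleucine is present, so YilV is inactive.
With repressor YilW bound, *cilG* is not transcribed.
So CilG is not produced.
Sorbose is absent, so LutV is active.
With repressor LutV bound, *kosS* is not transcribed.
So KosS is not produced.
Required activator CilG is absent, so *oxaQ* is not transcribed.
So OxaQ is not produced.
Melibiose is absent, so ZorA is active.
Glyoxylate is present, so OrvK is inactive.
Required activator OrvK is absent, so *kosM* is not transcribed.
So KosM is not produced.
Required activator KosM is absent, so *zorH* is not transcribed.
So ZorH is not produced.
cAMP is absent, so NerZ is inactive.
Required activator ZorH is absent, so *gorC* is not transcribed.
So GorC is not produced.
Activator YilH is present, so *jalC* is transcribed.

ON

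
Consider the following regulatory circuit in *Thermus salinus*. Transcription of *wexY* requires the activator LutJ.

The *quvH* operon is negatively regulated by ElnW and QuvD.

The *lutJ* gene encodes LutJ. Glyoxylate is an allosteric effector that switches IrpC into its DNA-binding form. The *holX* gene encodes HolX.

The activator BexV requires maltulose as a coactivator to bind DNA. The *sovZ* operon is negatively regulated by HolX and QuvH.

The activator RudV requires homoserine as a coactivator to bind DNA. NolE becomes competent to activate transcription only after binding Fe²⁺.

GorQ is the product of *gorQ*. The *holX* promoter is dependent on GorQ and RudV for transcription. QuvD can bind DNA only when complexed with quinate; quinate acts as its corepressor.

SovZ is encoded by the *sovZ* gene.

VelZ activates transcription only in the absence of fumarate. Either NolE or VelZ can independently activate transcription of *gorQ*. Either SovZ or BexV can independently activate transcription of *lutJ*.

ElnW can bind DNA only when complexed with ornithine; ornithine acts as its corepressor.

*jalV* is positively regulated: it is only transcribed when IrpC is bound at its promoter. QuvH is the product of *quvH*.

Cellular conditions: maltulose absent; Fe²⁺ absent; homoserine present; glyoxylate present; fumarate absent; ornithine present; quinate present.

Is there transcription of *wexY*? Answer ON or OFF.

OFF

Fe²⁺ is absent, so NolE is inactive.
Fumarate is absent, so VelZ is active.
Activator VelZ is present, so *gorQ* is transcribed.
So GorQ is produced and active.
Homoserine is present, so RudV is active.
No repressor is bound and GorQ and RudV are active, so *holX* is transcribed.
So HolX is produced and active.
Ornithine is present, so ElnW is active.
Quinate is present, so QuvD is active.
With repressor ElnW bound, *quvH* is not transcribed.
So QuvH is not produced.
With repressor HolX bound, *sovZ* is not transcribed.
So SovZ is not produced.
Maltulose is absent, so BexV is inactive.
No activator is available at the *lutJ* promoter, so *lutJ* is not transcribed.
So LutJ is not produced.
Required activator LutJ is absent, so *wexY* is not transcribed.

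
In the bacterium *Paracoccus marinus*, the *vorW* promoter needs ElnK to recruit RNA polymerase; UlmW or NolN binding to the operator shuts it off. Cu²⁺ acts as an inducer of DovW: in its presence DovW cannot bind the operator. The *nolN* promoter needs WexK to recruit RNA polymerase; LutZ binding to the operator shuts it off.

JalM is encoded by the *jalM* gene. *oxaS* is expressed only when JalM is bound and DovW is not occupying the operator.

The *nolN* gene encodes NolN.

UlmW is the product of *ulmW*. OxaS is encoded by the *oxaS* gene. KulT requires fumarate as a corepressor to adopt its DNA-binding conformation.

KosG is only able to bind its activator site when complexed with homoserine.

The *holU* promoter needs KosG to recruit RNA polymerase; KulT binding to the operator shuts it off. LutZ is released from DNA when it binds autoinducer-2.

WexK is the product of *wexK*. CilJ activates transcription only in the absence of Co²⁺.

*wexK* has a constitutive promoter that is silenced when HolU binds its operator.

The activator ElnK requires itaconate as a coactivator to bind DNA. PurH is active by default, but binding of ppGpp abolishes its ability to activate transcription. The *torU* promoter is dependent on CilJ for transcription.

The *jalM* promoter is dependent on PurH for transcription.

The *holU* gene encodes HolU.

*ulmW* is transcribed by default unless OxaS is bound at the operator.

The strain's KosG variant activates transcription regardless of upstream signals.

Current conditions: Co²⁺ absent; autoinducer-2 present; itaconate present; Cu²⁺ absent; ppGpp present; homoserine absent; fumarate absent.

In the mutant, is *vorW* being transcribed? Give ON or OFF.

ppGpp is present, so PurH is inactive.
Required activator PurH is absent, so *jalM* is not transcribed.
So JalM is not produced.
Cu²⁺ is absent, so DovW is active.
With repressor DovW bound, *oxaS* is not transcribed.
So OxaS is not produced.
With no repressor bound, *ulmW* is transcribed.
So UlmW is produced and active.
Itaconate is present, so ElnK is active.
Autoinducer-2 is present, so LutZ is inactive.
Fumarate is absent, so KulT is inactive.
KosG is constitutively active in this strain.
No repressor is bound and KosG is active, so *holU* is transcribed.
So HolU is produced and active.
With repressor HolU bound, *wexK* is not transcribed.
So WexK is not produced.
Required activator WexK is absent, so *nolN* is not transcribed.
So NolN is not produced.
With repressor UlmW bound, *vorW* is not transcribed.

OFF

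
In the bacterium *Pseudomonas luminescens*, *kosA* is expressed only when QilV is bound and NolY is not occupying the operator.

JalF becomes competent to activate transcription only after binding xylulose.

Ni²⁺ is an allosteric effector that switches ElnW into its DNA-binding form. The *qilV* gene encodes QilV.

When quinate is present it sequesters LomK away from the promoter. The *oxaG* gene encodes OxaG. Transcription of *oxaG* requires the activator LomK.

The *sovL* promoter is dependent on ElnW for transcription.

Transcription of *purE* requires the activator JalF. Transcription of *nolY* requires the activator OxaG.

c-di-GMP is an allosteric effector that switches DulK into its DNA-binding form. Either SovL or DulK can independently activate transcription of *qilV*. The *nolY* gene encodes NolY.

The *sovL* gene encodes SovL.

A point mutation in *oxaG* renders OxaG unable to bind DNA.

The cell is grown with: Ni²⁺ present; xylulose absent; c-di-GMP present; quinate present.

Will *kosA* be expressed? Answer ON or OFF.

ON

Ni²⁺ is present, so ElnW is active.
No repressor is bound and ElnW is active, so *sovL* is transcribed.
So SovL is produced and active.
c-di-GMP is present, so DulK is active.
Activator SovL is present, so *qilV* is transcribed.
So QilV is produced and active.
OxaG is non-functional in this strain, so it has no effect.
Required activator OxaG is absent, so *nolY* is not transcribed.
So NolY is not produced.
No repressor is bound and QilV is active, so *kosA* is transcribed.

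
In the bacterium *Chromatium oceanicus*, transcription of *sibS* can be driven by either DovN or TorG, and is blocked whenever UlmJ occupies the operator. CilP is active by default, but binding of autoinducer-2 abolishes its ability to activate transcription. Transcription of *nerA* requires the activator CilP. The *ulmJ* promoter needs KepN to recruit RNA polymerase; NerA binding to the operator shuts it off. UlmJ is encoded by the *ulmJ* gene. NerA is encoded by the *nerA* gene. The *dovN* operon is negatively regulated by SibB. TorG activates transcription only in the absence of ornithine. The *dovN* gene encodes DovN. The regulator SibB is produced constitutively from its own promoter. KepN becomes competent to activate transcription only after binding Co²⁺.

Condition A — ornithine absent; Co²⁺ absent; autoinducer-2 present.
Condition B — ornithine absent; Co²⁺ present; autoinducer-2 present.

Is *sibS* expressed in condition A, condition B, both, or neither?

A only

Condition A:
SibB is produced constitutively and is active.
With repressor SibB bound, *dovN* is not transcribed.
So DovN is not produced.
Ornithine is absent, so TorG is active.
Co²⁺ is absent, so KepN is inactive.
Autoinducer-2 is present, so CilP is inactive.
Required activator CilP is absent, so *nerA* is not transcribed.
So NerA is not produced.
Required activator KepN is absent, so *ulmJ* is not transcribed.
So UlmJ is not produced.
Activator TorG is present, so *sibS* is transcribed.
→ *sibS* is ON in A.
Condition B:
SibB is produced constitutively and is active.
With repressor SibB bound, *dovN* is not transcribed.
So DovN is not produced.
Ornithine is absent, so TorG is active.
Co²⁺ is present, so KepN is active.
Autoinducer-2 is present, so CilP is inactive.
Required activator CilP is absent, so *nerA* is not transcribed.
So NerA is not produced.
No repressor is bound and KepN is active, so *ulmJ* is transcribed.
So UlmJ is produced and active.
With repressor UlmJ bound, *sibS* is not transcribed.
→ *sibS* is OFF in B.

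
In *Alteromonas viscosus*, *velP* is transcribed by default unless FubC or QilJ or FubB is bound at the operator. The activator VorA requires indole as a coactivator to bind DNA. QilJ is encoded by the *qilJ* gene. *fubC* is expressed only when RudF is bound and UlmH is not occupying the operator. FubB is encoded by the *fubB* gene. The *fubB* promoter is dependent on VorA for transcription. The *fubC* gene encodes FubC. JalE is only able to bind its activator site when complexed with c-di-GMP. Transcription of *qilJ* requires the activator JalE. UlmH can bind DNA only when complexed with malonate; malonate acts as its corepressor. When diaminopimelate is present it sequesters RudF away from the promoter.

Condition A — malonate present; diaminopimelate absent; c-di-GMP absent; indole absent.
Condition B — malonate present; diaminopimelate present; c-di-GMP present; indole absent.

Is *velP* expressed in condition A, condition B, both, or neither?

Condition A:
Malonate is present, so UlmH is active.
Diaminopimelate is absent, so RudF is active.
With repressor UlmH bound, *fubC* is not transcribed.
So FubC is not produced.
c-di-GMP is absent, so JalE is inactive.
Required activator JalE is absent, so *qilJ* is not transcribed.
So QilJ is not produced.
Indole is absent, so VorA is inactive.
Required activator VorA is absent, so *fubB* is not transcribed.
So FubB is not produced.
With no repressor bound, *velP* is transcribed.
→ *velP* is ON in A.
Condition B:
Malonate is present, so UlmH is active.
Diaminopimelate is present, so RudF is inactive.
With repressor UlmH bound, *fubC* is not transcribed.
So FubC is not produced.
c-di-GMP is present, so JalE is active.
No repressor is bound and JalE is active, so *qilJ* is transcribed.
So QilJ is produced and active.
Indole is absent, so VorA is inactive.
Required activator VorA is absent, so *fubB* is not transcribed.
So FubB is not produced.
With repressor QilJ bound, *velP* is not transcribed.
→ *velP* is OFF in B.

A only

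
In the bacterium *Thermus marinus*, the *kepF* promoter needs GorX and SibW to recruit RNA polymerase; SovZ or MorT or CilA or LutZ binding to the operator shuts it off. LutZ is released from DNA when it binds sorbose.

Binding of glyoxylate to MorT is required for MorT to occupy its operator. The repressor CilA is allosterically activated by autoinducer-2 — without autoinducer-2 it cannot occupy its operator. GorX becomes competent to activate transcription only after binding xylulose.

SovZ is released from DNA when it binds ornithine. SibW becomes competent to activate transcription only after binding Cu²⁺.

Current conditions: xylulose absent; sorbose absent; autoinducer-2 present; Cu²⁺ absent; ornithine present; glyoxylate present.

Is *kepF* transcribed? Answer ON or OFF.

Ornithine is present, so SovZ is inactive.
Xylulose is absent, so GorX is inactive.
Cu²⁺ is absent, so SibW is inactive.
Glyoxylate is present, so MorT is active.
Autoinducer-2 is present, so CilA is active.
Sorbose is absent, so LutZ is active.
With repressor MorT bound, *kepF* is not transcribed.

OFF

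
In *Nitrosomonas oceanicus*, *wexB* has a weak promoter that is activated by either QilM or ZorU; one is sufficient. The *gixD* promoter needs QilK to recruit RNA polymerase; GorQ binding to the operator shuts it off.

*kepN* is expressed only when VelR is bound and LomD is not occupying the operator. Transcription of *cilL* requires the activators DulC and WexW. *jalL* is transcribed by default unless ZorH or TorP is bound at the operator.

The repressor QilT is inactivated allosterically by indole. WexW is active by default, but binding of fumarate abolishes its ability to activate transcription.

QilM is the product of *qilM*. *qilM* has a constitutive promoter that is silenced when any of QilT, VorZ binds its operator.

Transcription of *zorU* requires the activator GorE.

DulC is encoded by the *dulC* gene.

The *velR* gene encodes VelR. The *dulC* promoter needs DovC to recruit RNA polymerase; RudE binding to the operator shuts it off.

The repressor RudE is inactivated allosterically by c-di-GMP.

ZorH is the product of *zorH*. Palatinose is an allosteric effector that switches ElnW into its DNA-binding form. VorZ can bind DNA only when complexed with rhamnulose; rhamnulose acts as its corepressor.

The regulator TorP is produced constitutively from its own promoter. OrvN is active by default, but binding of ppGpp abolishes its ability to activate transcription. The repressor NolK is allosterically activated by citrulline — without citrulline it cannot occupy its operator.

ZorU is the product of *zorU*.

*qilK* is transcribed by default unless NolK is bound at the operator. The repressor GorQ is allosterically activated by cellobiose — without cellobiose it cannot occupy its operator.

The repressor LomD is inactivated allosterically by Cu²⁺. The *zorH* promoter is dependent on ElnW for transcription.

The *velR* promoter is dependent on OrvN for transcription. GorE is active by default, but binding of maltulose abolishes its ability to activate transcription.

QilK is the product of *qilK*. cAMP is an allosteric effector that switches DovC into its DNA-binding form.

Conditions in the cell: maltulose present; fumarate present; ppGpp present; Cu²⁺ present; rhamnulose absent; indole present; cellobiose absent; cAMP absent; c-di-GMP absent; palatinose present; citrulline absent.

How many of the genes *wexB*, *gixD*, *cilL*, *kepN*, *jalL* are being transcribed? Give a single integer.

2

Indole is present, so QilT is inactive.
Rhamnulose is absent, so VorZ is inactive.
With no repressor bound, *qilM* is transcribed.
So QilM is produced and active.
Maltulose is present, so GorE is inactive.
Required activator GorE is absent, so *zorU* is not transcribed.
So ZorU is not produced.
Activator QilM is present, so *wexB* is transcribed.
→ *wexB* is ON.
Citrulline is absent, so NolK is inactive.
With no repressor bound, *qilK* is transcribed.
So QilK is produced and active.
Cellobiose is absent, so GorQ is inactive.
No repressor is bound and QilK is active, so *gixD* is transcribed.
→ *gixD* is ON.
c-di-GMP is absent, so RudE is active.
cAMP is absent, so DovC is inactive.
With repressor RudE bound, *dulC* is not transcribed.
So DulC is not produced.
Fumarate is present, so WexW is inactive.
Required activator DulC is absent, so *cilL* is not transcribed.
→ *cilL* is OFF.
ppGpp is present, so OrvN is inactive.
Required activator OrvN is absent, so *velR* is not transcribed.
So VelR is not produced.
Cu²⁺ is present, so LomD is inactive.
Required activator VelR is absent, so *kepN* is not transcribed.
→ *kepN* is OFF.
Palatinose is present, so ElnW is active.
No repressor is bound and ElnW is active, so *zorH* is transcribed.
So ZorH is produced and active.
TorP is produced constitutively and is active.
With repressor ZorH bound, *jalL* is not transcribed.
→ *jalL* is OFF.
2 of the 5 genes are transcribed.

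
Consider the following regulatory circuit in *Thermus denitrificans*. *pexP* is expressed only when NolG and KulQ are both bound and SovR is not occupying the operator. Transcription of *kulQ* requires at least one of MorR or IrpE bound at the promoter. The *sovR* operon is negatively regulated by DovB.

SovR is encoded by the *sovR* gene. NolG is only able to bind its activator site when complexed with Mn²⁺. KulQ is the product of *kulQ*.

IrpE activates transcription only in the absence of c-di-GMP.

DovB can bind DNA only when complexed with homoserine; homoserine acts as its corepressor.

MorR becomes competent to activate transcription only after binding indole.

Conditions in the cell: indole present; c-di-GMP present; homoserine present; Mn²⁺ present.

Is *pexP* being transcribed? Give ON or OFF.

Mn²⁺ is present, so NolG is active.
Indole is present, so MorR is active.
c-di-GMP is present, so IrpE is inactive.
Activator MorR is present, so *kulQ* is transcribed.
So KulQ is produced and active.
Homoserine is present, so DovB is active.
With repressor DovB bound, *sovR* is not transcribed.
So SovR is not produced.
No repressor is bound and NolG and KulQ are active, so *pexP* is transcribed.

ON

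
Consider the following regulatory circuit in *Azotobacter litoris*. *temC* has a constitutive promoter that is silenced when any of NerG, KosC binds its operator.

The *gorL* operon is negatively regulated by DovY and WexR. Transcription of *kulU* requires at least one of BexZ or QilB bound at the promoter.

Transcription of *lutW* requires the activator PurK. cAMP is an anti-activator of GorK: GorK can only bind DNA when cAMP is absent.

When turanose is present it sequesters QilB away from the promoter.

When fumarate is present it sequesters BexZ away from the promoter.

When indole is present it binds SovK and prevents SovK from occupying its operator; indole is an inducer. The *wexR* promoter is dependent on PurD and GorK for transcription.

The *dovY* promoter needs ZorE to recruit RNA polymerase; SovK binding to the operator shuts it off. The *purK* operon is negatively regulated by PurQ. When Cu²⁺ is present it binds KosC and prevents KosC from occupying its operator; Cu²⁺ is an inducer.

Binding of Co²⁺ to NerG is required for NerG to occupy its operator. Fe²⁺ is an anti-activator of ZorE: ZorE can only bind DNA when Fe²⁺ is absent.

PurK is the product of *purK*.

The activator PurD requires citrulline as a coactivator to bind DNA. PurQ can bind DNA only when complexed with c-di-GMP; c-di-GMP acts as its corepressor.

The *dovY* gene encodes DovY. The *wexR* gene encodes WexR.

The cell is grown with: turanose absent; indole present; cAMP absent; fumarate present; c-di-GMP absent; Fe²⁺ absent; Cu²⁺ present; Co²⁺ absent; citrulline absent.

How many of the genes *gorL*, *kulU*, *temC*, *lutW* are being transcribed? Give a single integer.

3

Indole is present, so SovK is inactive.
Fe²⁺ is absent, so ZorE is active.
No repressor is bound and ZorE is active, so *dovY* is transcribed.
So DovY is produced and active.
Citrulline is absent, so PurD is inactive.
cAMP is absent, so GorK is active.
Required activator PurD is absent, so *wexR* is not transcribed.
So WexR is not produced.
With repressor DovY bound, *gorL* is not transcribed.
→ *gorL* is OFF.
Fumarate is present, so BexZ is inactive.
Turanose is absent, so QilB is active.
Activator QilB is present, so *kulU* is transcribed.
→ *kulU* is ON.
Co²⁺ is absent, so NerG is inactive.
Cu²⁺ is present, so KosC is inactive.
With no repressor bound, *temC* is transcribed.
→ *temC* is ON.
c-di-GMP is absent, so PurQ is inactive.
With no repressor bound, *purK* is transcribed.
So PurK is produced and active.
No repressor is bound and PurK is active, so *lutW* is transcribed.
→ *lutW* is ON.
3 of the 4 genes are transcribed.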